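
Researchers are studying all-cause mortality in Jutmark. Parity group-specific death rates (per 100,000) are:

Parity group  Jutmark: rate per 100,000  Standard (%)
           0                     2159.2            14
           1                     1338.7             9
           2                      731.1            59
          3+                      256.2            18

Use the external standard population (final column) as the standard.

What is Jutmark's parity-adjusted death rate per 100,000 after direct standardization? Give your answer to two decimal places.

900.24

Standard weights: 0.14, 0.09, 0.59, 0.18.
Standardized rate: 0.1400×2159.2 + 0.0900×1338.7 + 0.5900×731.1 + 0.1800×256.2 = 900.2360 per 100,000.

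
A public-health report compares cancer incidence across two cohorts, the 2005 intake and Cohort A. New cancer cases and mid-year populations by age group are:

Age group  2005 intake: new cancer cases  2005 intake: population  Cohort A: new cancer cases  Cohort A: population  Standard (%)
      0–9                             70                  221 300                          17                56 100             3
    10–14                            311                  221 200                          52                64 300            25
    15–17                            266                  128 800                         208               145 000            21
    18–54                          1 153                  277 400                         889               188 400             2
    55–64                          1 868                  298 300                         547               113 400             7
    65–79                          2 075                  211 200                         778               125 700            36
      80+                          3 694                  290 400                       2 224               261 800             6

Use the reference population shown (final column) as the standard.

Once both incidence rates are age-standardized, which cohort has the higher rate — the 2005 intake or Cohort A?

2005 intake

Age-specific rates per 100 000 for the 2005 intake: 31.63, 140.60, 206.52, 415.65, 626.22, 982.48, 1272.04.
For Cohort A: 30.30, 80.87, 143.45, 471.87, 482.36, 618.93, 849.50.
Standard weights: 0.03, 0.25, 0.21, 0.02, 0.07, 0.36, 0.06.
The 2005 intake: 0.0300×31.63 + 0.2500×140.60 + 0.2100×206.52 + 0.0200×415.65 + 0.0700×626.22 + 0.3600×982.48 + 0.0600×1272.04 = 561.6312 per 100 000.
Cohort A: 0.0300×30.30 + 0.2500×80.87 + 0.2100×143.45 + 0.0200×471.87 + 0.0700×482.36 + 0.3600×618.93 + 0.0600×849.50 = 368.2402 per 100 000.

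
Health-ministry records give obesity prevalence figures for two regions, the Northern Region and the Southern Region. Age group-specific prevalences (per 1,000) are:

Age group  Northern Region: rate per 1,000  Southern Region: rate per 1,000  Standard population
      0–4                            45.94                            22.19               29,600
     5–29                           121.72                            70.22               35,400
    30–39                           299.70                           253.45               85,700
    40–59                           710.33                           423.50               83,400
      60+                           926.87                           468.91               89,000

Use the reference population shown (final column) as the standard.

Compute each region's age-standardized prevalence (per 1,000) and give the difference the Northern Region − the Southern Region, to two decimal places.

220.27

Standard total = 323,100; weights = 0.0916, 0.1096, 0.2652, 0.2581, 0.2755.
The Northern Region: 0.0916×45.94 + 0.1096×121.72 + 0.2652×299.70 + 0.2581×710.33 + 0.2755×926.87 = 535.7040 per 1,000.
The Southern Region: 0.0916×22.19 + 0.1096×70.22 + 0.2652×253.45 + 0.2581×423.50 + 0.2755×468.91 = 315.4323 per 1,000.
Difference = 535.7040 − 315.4323 = 220.2717.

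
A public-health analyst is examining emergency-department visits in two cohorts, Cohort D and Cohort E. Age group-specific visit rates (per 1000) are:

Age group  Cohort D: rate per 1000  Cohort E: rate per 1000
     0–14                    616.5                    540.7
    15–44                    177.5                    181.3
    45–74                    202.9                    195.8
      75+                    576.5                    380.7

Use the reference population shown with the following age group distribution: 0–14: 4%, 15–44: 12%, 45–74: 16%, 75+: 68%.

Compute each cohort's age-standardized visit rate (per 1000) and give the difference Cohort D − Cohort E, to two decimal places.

Standard weights: 0.04, 0.12, 0.16, 0.68.
Cohort D: 0.0400×616.5 + 0.1200×177.5 + 0.1600×202.9 + 0.6800×576.5 = 470.4440 per 1000.
Cohort E: 0.0400×540.7 + 0.1200×181.3 + 0.1600×195.8 + 0.6800×380.7 = 333.5880 per 1000.
Difference = 470.4440 − 333.5880 = 136.8560.

136.86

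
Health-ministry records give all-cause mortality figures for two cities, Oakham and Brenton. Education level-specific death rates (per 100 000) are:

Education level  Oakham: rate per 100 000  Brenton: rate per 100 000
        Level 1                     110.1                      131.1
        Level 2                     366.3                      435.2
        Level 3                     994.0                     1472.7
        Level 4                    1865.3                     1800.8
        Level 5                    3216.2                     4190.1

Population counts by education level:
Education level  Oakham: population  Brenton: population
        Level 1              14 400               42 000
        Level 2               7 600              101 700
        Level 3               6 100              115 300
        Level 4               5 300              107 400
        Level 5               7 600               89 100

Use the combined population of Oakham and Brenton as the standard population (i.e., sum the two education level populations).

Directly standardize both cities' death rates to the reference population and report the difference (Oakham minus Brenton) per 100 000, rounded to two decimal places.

Combined standard total = 496 500; weights = 0.1136, 0.2201, 0.2445, 0.2270, 0.1948.
Oakham: 0.1136×110.1 + 0.2201×366.3 + 0.2445×994.0 + 0.2270×1865.3 + 0.1948×3216.2 = 1385.9893 per 100 000.
Brenton: 0.1136×131.1 + 0.2201×435.2 + 0.2445×1472.7 + 0.2270×1800.8 + 0.1948×4190.1 = 1695.6294 per 100 000.
Difference = 1385.9893 − 1695.6294 = -309.6401.

-309.64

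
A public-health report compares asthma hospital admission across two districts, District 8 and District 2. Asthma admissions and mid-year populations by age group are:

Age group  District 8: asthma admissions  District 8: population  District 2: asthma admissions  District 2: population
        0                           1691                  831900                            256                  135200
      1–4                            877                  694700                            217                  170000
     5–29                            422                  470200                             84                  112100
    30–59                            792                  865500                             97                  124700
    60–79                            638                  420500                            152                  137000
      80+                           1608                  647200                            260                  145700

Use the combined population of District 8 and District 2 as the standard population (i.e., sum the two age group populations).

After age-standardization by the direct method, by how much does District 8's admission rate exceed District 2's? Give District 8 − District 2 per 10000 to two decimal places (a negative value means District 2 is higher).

2.37

Age-specific rates per 10000 for District 8: 20.33, 12.62, 8.97, 9.15, 15.17, 24.85.
For District 2: 18.93, 12.76, 7.49, 7.78, 11.09, 17.84.
Combined standard total = 4754700; weights = 0.2034, 0.1819, 0.1225, 0.2083, 0.1173, 0.1668.
District 8: 0.2034×20.33 + 0.1819×12.62 + 0.1225×8.97 + 0.2083×9.15 + 0.1173×15.17 + 0.1668×24.85 = 15.3575 per 10000.
District 2: 0.2034×18.93 + 0.1819×12.76 + 0.1225×7.49 + 0.2083×7.78 + 0.1173×11.09 + 0.1668×17.84 = 12.9871 per 10000.
Difference = 15.3575 − 12.9871 = 2.3703.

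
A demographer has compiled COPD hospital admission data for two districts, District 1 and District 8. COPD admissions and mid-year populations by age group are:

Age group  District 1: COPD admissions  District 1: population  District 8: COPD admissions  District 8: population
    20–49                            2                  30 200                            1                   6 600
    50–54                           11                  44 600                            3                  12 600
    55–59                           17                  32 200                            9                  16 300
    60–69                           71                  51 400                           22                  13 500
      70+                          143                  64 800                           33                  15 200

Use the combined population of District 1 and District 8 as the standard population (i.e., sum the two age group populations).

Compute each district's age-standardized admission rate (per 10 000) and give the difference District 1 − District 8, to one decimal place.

Age-specific rates per 10 000 for District 1: 0.66, 2.47, 5.28, 13.81, 22.07.
For District 8: 1.52, 2.38, 5.52, 16.30, 21.71.
Combined standard total = 287 400; weights = 0.1280, 0.1990, 0.1688, 0.2258, 0.2784.
District 1: 0.1280×0.66 + 0.1990×2.47 + 0.1688×5.28 + 0.2258×13.81 + 0.2784×22.07 = 10.7286 per 10 000.
District 8: 0.1280×1.52 + 0.1990×2.38 + 0.1688×5.52 + 0.2258×16.30 + 0.2784×21.71 = 11.3229 per 10 000.
Difference = 10.7286 − 11.3229 = -0.5943.

-0.6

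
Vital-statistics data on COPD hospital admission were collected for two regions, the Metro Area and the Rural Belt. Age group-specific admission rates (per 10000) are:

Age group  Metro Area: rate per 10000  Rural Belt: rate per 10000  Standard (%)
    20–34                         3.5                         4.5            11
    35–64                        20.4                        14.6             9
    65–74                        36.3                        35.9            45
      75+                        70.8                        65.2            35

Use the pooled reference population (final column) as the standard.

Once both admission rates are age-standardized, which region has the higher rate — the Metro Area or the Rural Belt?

Metro Area

Standard weights: 0.11, 0.09, 0.45, 0.35.
The Metro Area: 0.1100×3.5 + 0.0900×20.4 + 0.4500×36.3 + 0.3500×70.8 = 43.3360 per 10000.
The Rural Belt: 0.1100×4.5 + 0.0900×14.6 + 0.4500×35.9 + 0.3500×65.2 = 40.7840 per 10000.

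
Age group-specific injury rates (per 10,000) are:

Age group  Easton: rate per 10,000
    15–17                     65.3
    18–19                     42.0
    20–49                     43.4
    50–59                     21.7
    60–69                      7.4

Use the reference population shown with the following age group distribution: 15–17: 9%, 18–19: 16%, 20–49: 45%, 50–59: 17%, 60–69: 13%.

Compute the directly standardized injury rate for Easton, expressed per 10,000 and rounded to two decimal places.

Standard weights: 0.09, 0.16, 0.45, 0.17, 0.13.
Standardized rate: 0.0900×65.3 + 0.1600×42.0 + 0.4500×43.4 + 0.1700×21.7 + 0.1300×7.4 = 36.7780 per 10,000.

36.78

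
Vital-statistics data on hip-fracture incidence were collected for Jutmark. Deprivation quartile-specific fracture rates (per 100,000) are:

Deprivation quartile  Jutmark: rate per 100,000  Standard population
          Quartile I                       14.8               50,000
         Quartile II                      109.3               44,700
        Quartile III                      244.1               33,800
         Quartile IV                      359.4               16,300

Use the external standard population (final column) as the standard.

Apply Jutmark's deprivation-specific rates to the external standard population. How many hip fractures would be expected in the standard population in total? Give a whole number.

197

Expected hip fractures = Σ (standard pop × deprivation-specific rate ÷ 100,000)
= 50,000×14.8/100,000 + 44,700×109.3/100,000 + 33,800×244.1/100,000 + 16,300×359.4/100,000
= 7.40 + 48.86 + 82.51 + 58.58 = 197.35.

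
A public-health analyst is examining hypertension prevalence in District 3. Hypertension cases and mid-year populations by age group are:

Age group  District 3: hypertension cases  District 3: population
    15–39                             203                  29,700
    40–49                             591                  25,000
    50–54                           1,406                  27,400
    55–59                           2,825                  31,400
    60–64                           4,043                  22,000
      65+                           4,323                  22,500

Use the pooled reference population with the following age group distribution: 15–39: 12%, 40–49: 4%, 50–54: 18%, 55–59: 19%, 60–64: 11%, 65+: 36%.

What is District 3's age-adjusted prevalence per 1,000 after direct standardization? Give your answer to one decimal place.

Age-specific rates per 1,000 for District 3: 6.835, 23.640, 51.314, 89.968, 183.773, 192.133.
Standard weights: 0.12, 0.04, 0.18, 0.19, 0.11, 0.36.
Standardized rate: 0.1200×6.835 + 0.0400×23.640 + 0.1800×51.314 + 0.1900×89.968 + 0.1100×183.773 + 0.3600×192.133 = 117.4792 per 1,000.

117.5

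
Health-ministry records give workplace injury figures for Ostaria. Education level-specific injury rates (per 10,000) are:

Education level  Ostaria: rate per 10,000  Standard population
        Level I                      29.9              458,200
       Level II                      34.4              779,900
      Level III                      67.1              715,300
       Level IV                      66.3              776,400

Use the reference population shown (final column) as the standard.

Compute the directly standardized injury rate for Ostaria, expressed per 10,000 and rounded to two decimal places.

51.29

Standard total = 2,729,800; weights = 0.1679, 0.2857, 0.2620, 0.2844.
Standardized rate: 0.1679×29.9 + 0.2857×34.4 + 0.2620×67.1 + 0.2844×66.3 = 51.2861 per 10,000.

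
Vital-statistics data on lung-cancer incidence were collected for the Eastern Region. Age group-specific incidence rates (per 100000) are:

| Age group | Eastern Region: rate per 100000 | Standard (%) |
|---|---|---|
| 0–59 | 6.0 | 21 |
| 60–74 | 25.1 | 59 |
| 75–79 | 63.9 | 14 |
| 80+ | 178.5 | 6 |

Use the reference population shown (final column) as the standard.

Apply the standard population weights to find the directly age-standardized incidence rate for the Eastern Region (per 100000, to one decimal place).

Standard weights: 0.21, 0.59, 0.14, 0.06.
Standardized rate: 0.2100×6.0 + 0.5900×25.1 + 0.1400×63.9 + 0.0600×178.5 = 35.7250 per 100000.

35.7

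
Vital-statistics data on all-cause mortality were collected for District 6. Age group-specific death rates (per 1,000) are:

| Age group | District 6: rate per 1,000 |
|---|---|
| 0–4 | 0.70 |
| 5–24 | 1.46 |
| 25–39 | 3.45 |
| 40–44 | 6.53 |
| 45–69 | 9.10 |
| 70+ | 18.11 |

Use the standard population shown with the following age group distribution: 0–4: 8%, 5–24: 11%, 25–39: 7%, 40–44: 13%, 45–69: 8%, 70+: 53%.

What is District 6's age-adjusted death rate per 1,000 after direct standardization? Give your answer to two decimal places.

Standard weights: 0.08, 0.11, 0.07, 0.13, 0.08, 0.53.
Standardized rate: 0.0800×0.70 + 0.1100×1.46 + 0.0700×3.45 + 0.1300×6.53 + 0.0800×9.10 + 0.5300×18.11 = 11.6333 per 1,000.

11.63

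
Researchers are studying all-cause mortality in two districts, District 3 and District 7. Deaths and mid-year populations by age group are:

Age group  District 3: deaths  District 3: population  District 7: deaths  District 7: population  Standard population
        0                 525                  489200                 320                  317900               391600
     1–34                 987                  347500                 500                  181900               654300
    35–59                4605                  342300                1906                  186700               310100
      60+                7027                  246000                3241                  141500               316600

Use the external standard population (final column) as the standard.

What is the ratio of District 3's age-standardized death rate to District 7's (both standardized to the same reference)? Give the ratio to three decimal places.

Age-specific rates per 100000 for District 3: 107.32, 284.03, 1345.31, 2856.50.
For District 7: 100.66, 274.88, 1020.89, 2290.46.
Standard total = 1672600; weights = 0.2341, 0.3912, 0.1854, 0.1893.
District 3: 0.2341×107.32 + 0.3912×284.03 + 0.1854×1345.31 + 0.1893×2856.50 = 926.3518 per 100000.
District 7: 0.2341×100.66 + 0.3912×274.88 + 0.1854×1020.89 + 0.1893×2290.46 = 753.9205 per 100000.
Ratio = 926.3518 ÷ 753.9205 = 1.22871.

1.229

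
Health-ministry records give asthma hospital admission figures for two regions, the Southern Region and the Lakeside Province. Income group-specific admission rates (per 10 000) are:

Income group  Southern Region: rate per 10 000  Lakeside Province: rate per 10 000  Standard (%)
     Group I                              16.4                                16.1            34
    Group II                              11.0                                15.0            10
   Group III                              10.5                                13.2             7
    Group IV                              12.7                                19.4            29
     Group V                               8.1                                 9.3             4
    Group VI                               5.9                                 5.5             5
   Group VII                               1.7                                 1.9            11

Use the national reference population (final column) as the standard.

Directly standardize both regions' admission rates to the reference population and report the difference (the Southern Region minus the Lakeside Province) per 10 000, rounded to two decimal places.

-2.48

Standard weights: 0.34, 0.10, 0.07, 0.29, 0.04, 0.05, 0.11.
The Southern Region: 0.3400×16.4 + 0.1000×11.0 + 0.0700×10.5 + 0.2900×12.7 + 0.0400×8.1 + 0.0500×5.9 + 0.1100×1.7 = 11.9000 per 10 000.
The Lakeside Province: 0.3400×16.1 + 0.1000×15.0 + 0.0700×13.2 + 0.2900×19.4 + 0.0400×9.3 + 0.0500×5.5 + 0.1100×1.9 = 14.3800 per 10 000.
Difference = 11.9000 − 14.3800 = -2.4800.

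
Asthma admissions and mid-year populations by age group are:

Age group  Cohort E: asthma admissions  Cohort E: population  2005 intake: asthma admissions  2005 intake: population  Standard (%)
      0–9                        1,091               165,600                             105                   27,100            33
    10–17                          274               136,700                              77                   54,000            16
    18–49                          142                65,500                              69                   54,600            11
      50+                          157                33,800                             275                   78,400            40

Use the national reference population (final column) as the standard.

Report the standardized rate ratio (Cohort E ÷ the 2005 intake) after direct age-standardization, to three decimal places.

1.506

Age-specific rates per 10,000 for Cohort E: 65.88, 20.04, 21.68, 46.45.
For the 2005 intake: 38.75, 14.26, 12.64, 35.08.
Standard weights: 0.33, 0.16, 0.11, 0.40.
Cohort E: 0.3300×65.88 + 0.1600×20.04 + 0.1100×21.68 + 0.4000×46.45 = 45.9126 per 10,000.
The 2005 intake: 0.3300×38.75 + 0.1600×14.26 + 0.1100×12.64 + 0.4000×35.08 = 30.4882 per 10,000.
Ratio = 45.9126 ÷ 30.4882 = 1.50591.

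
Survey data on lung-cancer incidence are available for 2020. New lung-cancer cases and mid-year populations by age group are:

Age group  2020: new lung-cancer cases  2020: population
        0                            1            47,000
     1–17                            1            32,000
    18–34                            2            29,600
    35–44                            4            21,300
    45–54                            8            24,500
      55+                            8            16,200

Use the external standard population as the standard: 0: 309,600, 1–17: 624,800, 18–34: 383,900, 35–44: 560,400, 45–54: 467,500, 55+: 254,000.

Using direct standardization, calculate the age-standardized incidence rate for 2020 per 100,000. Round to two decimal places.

16.74

Age-specific rates per 100,000 for 2020: 2.13, 3.12, 6.76, 18.78, 32.65, 49.38.
Standard total = 2,600,200; weights = 0.1191, 0.2403, 0.1476, 0.2155, 0.1798, 0.0977.
Standardized rate: 0.1191×2.13 + 0.2403×3.12 + 0.1476×6.76 + 0.2155×18.78 + 0.1798×32.65 + 0.0977×49.38 = 16.7439 per 100,000.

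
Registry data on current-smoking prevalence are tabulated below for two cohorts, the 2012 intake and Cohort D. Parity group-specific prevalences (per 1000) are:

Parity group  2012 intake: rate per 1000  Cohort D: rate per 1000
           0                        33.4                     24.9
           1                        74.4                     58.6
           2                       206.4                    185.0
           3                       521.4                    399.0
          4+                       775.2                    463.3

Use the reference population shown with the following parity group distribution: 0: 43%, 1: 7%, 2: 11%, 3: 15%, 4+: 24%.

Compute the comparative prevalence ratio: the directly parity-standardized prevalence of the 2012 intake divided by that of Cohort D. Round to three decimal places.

1.487

Standard weights: 0.43, 0.07, 0.11, 0.15, 0.24.
The 2012 intake: 0.4300×33.4 + 0.0700×74.4 + 0.1100×206.4 + 0.1500×521.4 + 0.2400×775.2 = 306.5320 per 1000.
Cohort D: 0.4300×24.9 + 0.0700×58.6 + 0.1100×185.0 + 0.1500×399.0 + 0.2400×463.3 = 206.2010 per 1000.
Ratio = 306.5320 ÷ 206.2010 = 1.48657.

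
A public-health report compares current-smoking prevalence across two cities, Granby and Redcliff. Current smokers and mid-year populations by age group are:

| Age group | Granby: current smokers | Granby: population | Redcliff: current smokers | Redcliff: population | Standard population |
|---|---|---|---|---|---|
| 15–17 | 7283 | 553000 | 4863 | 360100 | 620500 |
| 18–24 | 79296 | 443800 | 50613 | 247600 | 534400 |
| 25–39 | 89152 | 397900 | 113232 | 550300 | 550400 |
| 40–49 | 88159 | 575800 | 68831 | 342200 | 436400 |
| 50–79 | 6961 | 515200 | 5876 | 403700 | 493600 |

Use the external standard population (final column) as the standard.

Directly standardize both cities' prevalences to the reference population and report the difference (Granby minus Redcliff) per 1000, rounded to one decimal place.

-9.6

Age-specific rates per 1000 for Granby: 13.170, 178.675, 224.056, 153.107, 13.511.
For Redcliff: 13.505, 204.414, 205.764, 201.143, 14.555.
Standard total = 2635300; weights = 0.2355, 0.2028, 0.2089, 0.1656, 0.1873.
Granby: 0.2355×13.170 + 0.2028×178.675 + 0.2089×224.056 + 0.1656×153.107 + 0.1873×13.511 = 114.0142 per 1000.
Redcliff: 0.2355×13.505 + 0.2028×204.414 + 0.2089×205.764 + 0.1656×201.143 + 0.1873×14.555 = 123.6422 per 1000.
Difference = 114.0142 − 123.6422 = -9.6281.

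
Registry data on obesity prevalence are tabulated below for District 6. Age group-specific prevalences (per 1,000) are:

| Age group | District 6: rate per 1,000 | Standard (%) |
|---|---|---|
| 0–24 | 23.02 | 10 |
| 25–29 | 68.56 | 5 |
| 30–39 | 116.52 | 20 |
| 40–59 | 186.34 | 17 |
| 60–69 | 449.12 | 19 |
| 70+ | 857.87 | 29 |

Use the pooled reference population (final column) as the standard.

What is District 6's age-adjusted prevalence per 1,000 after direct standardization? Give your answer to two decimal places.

Standard weights: 0.10, 0.05, 0.20, 0.17, 0.19, 0.29.
Standardized rate: 0.1000×23.02 + 0.0500×68.56 + 0.2000×116.52 + 0.1700×186.34 + 0.1900×449.12 + 0.2900×857.87 = 394.8269 per 1,000.

394.83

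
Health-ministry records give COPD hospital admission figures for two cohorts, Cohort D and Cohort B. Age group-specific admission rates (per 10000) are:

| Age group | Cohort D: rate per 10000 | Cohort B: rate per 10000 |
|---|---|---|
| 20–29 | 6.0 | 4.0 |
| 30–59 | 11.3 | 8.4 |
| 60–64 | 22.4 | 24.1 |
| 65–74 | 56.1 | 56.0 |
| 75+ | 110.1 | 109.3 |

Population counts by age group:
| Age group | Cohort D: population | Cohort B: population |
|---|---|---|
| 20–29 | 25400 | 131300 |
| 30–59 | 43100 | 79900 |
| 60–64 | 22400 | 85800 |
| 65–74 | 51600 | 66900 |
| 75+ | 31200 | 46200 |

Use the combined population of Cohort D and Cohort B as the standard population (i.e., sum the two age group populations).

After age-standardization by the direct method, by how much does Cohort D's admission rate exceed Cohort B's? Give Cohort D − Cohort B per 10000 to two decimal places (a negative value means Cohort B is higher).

0.96

Combined standard total = 583800; weights = 0.2684, 0.2107, 0.1853, 0.2030, 0.1326.
Cohort D: 0.2684×6.0 + 0.2107×11.3 + 0.1853×22.4 + 0.2030×56.1 + 0.1326×110.1 = 34.1270 per 10000.
Cohort B: 0.2684×4.0 + 0.2107×8.4 + 0.1853×24.1 + 0.2030×56.0 + 0.1326×109.3 = 33.1679 per 10000.
Difference = 34.1270 − 33.1679 = 0.9591.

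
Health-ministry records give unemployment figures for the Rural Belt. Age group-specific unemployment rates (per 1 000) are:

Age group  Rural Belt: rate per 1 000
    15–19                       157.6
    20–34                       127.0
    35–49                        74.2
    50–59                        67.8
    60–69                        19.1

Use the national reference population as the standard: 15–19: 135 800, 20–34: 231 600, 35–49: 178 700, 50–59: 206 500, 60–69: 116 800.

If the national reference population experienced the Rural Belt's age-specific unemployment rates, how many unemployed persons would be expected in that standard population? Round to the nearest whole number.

Expected unemployed persons = Σ (standard pop × age-specific rate ÷ 1 000)
= 135 800×157.6/1 000 + 231 600×127.0/1 000 + 178 700×74.2/1 000 + 206 500×67.8/1 000 + 116 800×19.1/1 000
= 21402.08 + 29413.20 + 13259.54 + 14000.70 + 2230.88 = 80306.40.

80306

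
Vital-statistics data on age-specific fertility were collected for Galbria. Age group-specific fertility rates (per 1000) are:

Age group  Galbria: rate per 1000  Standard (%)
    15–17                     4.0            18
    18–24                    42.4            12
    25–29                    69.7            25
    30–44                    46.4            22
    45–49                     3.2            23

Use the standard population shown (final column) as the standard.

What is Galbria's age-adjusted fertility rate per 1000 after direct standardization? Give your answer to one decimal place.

Standard weights: 0.18, 0.12, 0.25, 0.22, 0.23.
Standardized rate: 0.1800×4.0 + 0.1200×42.4 + 0.2500×69.7 + 0.2200×46.4 + 0.2300×3.2 = 34.1770 per 1000.

34.2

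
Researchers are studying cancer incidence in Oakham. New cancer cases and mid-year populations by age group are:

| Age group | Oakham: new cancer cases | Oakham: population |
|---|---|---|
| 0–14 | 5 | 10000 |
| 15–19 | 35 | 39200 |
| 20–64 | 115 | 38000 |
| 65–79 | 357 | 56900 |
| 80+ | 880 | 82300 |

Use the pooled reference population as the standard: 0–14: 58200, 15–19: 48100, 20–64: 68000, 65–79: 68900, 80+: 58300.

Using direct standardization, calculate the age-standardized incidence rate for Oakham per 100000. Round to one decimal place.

Age-specific rates per 100000 for Oakham: 50.00, 89.29, 302.63, 627.42, 1069.26.
Standard total = 301500; weights = 0.1930, 0.1595, 0.2255, 0.2285, 0.1934.
Standardized rate: 0.1930×50.00 + 0.1595×89.29 + 0.2255×302.63 + 0.2285×627.42 + 0.1934×1069.26 = 442.2898 per 100000.

442.3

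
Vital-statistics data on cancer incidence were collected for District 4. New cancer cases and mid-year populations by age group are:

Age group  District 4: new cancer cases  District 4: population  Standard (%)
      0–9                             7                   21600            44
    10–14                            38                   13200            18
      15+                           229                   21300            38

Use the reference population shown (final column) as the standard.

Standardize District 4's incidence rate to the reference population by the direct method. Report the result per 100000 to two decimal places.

474.62

Age-specific rates per 100000 for District 4: 32.41, 287.88, 1075.12.
Standard weights: 0.44, 0.18, 0.38.
Standardized rate: 0.4400×32.41 + 0.1800×287.88 + 0.3800×1075.12 = 474.6220 per 100000.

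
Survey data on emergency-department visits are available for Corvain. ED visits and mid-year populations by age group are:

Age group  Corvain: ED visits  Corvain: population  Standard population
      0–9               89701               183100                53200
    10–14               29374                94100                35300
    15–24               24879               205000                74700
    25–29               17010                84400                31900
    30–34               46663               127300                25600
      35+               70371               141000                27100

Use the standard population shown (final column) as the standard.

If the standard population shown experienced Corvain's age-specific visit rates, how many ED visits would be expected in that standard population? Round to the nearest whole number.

Age-specific rates per 1000 for Corvain: 489.902, 312.157, 121.361, 201.540, 366.559, 499.085.
Expected ED visits = Σ (standard pop × age-specific rate ÷ 1000)
= 53200×489.902/1000 + 35300×312.157/1000 + 74700×121.361/1000 + 31900×201.540/1000 + 25600×366.559/1000 + 27100×499.085/1000
= 26062.77 + 11019.15 + 9065.66 + 6429.14 + 9383.92 + 13525.21 = 75485.85.

75486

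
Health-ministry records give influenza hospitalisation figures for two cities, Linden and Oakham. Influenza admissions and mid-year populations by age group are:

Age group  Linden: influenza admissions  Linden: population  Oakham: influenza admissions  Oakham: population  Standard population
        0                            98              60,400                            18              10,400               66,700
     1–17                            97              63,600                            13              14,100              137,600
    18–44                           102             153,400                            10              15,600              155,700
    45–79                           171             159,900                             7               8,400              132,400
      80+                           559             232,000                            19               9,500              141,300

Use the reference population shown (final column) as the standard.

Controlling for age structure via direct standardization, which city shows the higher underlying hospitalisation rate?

Age-specific rates per 100,000 for Linden: 162.25, 152.52, 66.49, 106.94, 240.95.
For Oakham: 173.08, 92.20, 64.10, 83.33, 200.00.
Standard total = 633,700; weights = 0.1053, 0.2171, 0.2457, 0.2089, 0.2230.
Linden: 0.1053×162.25 + 0.2171×152.52 + 0.2457×66.49 + 0.2089×106.94 + 0.2230×240.95 = 142.6012 per 100,000.
Oakham: 0.1053×173.08 + 0.2171×92.20 + 0.2457×64.10 + 0.2089×83.33 + 0.2230×200.00 = 115.9931 per 100,000.

Linden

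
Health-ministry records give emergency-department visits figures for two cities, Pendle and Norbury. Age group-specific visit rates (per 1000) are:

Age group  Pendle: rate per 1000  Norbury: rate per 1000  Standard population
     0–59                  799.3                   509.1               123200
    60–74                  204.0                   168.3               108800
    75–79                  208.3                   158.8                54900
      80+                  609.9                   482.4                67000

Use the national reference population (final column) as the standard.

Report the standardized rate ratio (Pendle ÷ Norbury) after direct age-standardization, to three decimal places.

Standard total = 353900; weights = 0.3481, 0.3074, 0.1551, 0.1893.
Pendle: 0.3481×799.3 + 0.3074×204.0 + 0.1551×208.3 + 0.1893×609.9 = 488.7480 per 1000.
Norbury: 0.3481×509.1 + 0.3074×168.3 + 0.1551×158.8 + 0.1893×482.4 = 344.9310 per 1000.
Ratio = 488.7480 ÷ 344.9310 = 1.41694.

1.417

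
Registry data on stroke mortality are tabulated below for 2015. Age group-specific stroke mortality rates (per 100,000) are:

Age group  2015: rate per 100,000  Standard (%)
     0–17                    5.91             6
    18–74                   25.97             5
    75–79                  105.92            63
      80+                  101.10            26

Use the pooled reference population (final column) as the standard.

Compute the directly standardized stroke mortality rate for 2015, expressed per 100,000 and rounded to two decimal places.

94.67

Standard weights: 0.06, 0.05, 0.63, 0.26.
Standardized rate: 0.0600×5.91 + 0.0500×25.97 + 0.6300×105.92 + 0.2600×101.10 = 94.6687 per 100,000.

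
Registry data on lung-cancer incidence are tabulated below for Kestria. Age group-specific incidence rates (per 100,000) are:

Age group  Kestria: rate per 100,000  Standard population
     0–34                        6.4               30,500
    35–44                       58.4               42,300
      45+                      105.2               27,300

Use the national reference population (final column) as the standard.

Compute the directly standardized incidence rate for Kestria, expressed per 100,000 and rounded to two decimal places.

Standard total = 100,100; weights = 0.3047, 0.4226, 0.2727.
Standardized rate: 0.3047×6.4 + 0.4226×58.4 + 0.2727×105.2 = 55.3195 per 100,000.

55.32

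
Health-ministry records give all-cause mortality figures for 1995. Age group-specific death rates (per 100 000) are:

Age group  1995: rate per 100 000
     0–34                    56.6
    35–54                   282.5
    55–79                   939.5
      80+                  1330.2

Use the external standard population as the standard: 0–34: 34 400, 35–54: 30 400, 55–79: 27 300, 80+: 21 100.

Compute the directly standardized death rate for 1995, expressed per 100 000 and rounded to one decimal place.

Standard total = 113 200; weights = 0.3039, 0.2686, 0.2412, 0.1864.
Standardized rate: 0.3039×56.6 + 0.2686×282.5 + 0.2412×939.5 + 0.1864×1330.2 = 567.5849 per 100 000.

567.6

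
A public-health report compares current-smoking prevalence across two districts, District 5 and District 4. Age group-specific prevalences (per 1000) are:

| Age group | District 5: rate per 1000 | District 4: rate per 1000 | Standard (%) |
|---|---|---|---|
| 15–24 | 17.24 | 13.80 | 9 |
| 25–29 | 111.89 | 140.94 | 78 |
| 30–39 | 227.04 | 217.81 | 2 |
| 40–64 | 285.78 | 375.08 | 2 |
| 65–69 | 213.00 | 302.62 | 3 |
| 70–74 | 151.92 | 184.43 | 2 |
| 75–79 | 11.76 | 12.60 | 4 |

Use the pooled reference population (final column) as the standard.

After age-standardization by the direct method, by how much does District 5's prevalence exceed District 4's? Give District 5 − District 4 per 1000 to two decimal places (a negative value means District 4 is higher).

-27.32

Standard weights: 0.09, 0.78, 0.02, 0.02, 0.03, 0.02, 0.04.
District 5: 0.0900×17.24 + 0.7800×111.89 + 0.0200×227.04 + 0.0200×285.78 + 0.0300×213.00 + 0.0200×151.92 + 0.0400×11.76 = 108.9810 per 1000.
District 4: 0.0900×13.80 + 0.7800×140.94 + 0.0200×217.81 + 0.0200×375.08 + 0.0300×302.62 + 0.0200×184.43 + 0.0400×12.60 = 136.3042 per 1000.
Difference = 108.9810 − 136.3042 = -27.3232.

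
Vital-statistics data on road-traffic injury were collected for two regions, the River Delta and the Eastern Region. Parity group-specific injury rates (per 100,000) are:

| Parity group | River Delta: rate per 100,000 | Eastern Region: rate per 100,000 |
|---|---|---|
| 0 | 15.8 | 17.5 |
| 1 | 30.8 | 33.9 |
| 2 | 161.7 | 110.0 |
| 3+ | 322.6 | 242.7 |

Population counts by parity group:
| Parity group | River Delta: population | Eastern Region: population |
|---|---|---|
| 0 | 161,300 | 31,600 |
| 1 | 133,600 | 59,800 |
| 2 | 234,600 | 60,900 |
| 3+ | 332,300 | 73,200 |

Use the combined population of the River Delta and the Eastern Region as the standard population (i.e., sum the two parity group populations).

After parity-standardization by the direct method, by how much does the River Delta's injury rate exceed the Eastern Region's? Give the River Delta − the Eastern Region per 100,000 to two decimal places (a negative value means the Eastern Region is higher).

43.00

Combined standard total = 1,087,300; weights = 0.1774, 0.1779, 0.2718, 0.3729.
The River Delta: 0.1774×15.8 + 0.1779×30.8 + 0.2718×161.7 + 0.3729×322.6 = 172.5386 per 100,000.
The Eastern Region: 0.1774×17.5 + 0.1779×33.9 + 0.2718×110.0 + 0.3729×242.7 = 129.5428 per 100,000.
Difference = 172.5386 − 129.5428 = 42.9958.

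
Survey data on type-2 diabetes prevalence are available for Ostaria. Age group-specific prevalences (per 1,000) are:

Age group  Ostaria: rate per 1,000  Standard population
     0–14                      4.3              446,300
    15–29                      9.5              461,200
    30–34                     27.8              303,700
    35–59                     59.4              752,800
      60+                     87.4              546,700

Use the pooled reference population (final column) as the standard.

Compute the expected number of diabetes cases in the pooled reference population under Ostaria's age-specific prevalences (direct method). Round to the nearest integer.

Expected diabetes cases = Σ (standard pop × age-specific rate ÷ 1,000)
= 446,300×4.3/1,000 + 461,200×9.5/1,000 + 303,700×27.8/1,000 + 752,800×59.4/1,000 + 546,700×87.4/1,000
= 1919.09 + 4381.40 + 8442.86 + 44716.32 + 47781.58 = 107241.25.

107241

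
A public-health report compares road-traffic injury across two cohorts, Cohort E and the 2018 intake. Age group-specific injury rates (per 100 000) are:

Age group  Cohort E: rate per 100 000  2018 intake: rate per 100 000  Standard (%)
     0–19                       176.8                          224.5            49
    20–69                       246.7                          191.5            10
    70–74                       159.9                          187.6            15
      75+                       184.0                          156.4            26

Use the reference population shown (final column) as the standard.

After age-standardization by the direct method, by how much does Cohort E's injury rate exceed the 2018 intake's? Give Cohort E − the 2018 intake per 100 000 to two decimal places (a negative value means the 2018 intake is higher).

-14.83

Standard weights: 0.49, 0.10, 0.15, 0.26.
Cohort E: 0.4900×176.8 + 0.1000×246.7 + 0.1500×159.9 + 0.2600×184.0 = 183.1270 per 100 000.
The 2018 intake: 0.4900×224.5 + 0.1000×191.5 + 0.1500×187.6 + 0.2600×156.4 = 197.9590 per 100 000.
Difference = 183.1270 − 197.9590 = -14.8320.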